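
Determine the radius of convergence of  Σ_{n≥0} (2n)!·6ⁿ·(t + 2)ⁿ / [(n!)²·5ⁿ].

R = 5/24

By the ratio test, |a_{n+1}/a_n| = (2n+1)·(2n+2)/(n+1)² · 6/5 → 24/5.
Thus R = 1/(24/5) = 5/24.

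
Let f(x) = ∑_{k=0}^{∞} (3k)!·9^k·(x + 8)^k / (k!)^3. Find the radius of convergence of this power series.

R = 1/243

Apply the ratio test: |a_{k+1}| / |a_k| = (3k+1)·(3k+2)·(3k+3)/(k+1)³ · 9, which tends to 243 as k → ∞.
Hence the series converges for |x + 8| < 1/(243) = 1/243, so the radius of convergence is 1/243.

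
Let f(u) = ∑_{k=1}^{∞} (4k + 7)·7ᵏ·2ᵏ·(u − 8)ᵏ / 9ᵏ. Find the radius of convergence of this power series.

R = 9/14

Ratio test: |a_{k+1}/a_k| = [(4(k+1) + 7)/(4k + 7)] · 7·2/9 → 14/9 as k → ∞.
Convergence for |u − 8| · 14/9 < 1, i.e. |u − 8| < 9/14. So R = 9/14.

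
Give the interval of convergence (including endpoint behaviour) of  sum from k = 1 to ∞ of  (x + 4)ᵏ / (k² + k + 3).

The ratio of consecutive coefficients is (k² + k + 3)/((k+1)² + (k+1) + 3) → 1.
Convergence for |x + 4| < 1, so R = 1.
Endpoint x = -3: the series is dominated by a constant times Σ 1/k², which converges (p = 2 > 1).
Endpoint x = -5: the series is dominated by a constant times Σ 1/k², which converges (p = 2 > 1).

[-5, -3]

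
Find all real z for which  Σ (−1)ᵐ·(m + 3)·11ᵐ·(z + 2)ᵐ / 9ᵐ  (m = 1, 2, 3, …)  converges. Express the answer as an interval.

By the ratio test, |a_{m+1}/a_m| = [((m+1) + 3)/(m + 3)] · 11/9 → 11/9.
The series converges when 11/9 · |z + 2| < 1, giving R = 9/11.
At z = -13/11: the terms have absolute value of order m, which does not tend to 0, so the series diverges by the divergence test.
At z = -31/11: the terms have absolute value of order m, which does not tend to 0, so the series diverges by the divergence test.

(-31/11, -13/11)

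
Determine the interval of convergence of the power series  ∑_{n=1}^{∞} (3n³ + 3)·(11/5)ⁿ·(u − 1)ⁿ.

(6/11, 16/11)

Apply the ratio test: |a_{n+1}| / |a_n| = [(3(n+1)³ + 3)/(3n³ + 3)] · 11/5, which tends to 11/5 as n → ∞.
Thus R = 1/(11/5) = 5/11.
When u = 16/11, the terms do not tend to 0, so the series diverges.
When u = 6/11, the n-th term does not approach 0; divergence by the term test.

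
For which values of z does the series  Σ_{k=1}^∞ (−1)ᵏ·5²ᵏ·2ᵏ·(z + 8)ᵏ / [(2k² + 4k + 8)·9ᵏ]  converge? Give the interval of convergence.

[-409/50, -391/50]

Apply the ratio test: |a_{k+1}| / |a_k| = [(2k² + 4k + 8)/(2(k+1)² + 4(k+1) + 8)] · 25·2/9, which tends to 50/9 as k → ∞.
Hence the series converges for |z + 8| < 1/(50/9) = 9/50, so the radius of convergence is 9/50.
Endpoint z = -391/50: the series is dominated by a constant times Σ 1/k², which converges (p = 2 > 1).
When z = -409/50, absolute convergence follows by limit comparison with Σ 1/k².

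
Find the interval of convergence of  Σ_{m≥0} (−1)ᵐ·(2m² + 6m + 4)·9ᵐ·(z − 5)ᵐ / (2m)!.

(−∞, ∞)

Apply the ratio test: |a_{m+1}| / |a_m| = (2(m+1)² + 6(m+1) + 4)/(2m² + 6m + 4) · 9 · 1/[(2m+1)·(2m+2)], which tends to 0 as m → ∞.
The limit is 0, so the series converges for all z; R = ∞.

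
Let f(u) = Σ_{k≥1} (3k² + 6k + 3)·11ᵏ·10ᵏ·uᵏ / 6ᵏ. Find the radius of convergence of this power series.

R = 3/55

Ratio test: |a_{k+1}/a_k| = [(3(k+1)² + 6(k+1) + 3)/(3k² + 6k + 3)] · 11·10/6 → 55/3 as k → ∞.
Hence the series converges for |u| < 1/(55/3) = 3/55, so the radius of convergence is 3/55.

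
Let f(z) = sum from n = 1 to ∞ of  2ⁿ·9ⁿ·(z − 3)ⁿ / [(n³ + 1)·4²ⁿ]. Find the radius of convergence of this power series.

R = 8/9

The ratio of consecutive coefficients is [(n³ + 1)/((n+1)³ + 1)] · 2·9/16 → 9/8.
Thus R = 1/(9/8) = 8/9.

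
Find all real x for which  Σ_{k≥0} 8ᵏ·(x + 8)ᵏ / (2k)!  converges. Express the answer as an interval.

Ratio test: |a_{k+1}/a_k| = 8 · 1/[(2k+1)·(2k+2)] → 0 as k → ∞.
The ratio tends to 0 regardless of x, hence R = ∞.

(−∞, ∞)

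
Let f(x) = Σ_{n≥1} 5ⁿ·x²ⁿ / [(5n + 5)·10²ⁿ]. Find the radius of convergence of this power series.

Apply the ratio test: |a_{n+1}| / |a_n| = [(5n + 5)/(5(n+1) + 5)] · 5/100, which tends to 1/20 as n → ∞.
Successive powers of x differ by 2, so the series converges when |x|² · 1/20 < 1, i.e. |x| < √(20). So R = 2√5.

R = 2√5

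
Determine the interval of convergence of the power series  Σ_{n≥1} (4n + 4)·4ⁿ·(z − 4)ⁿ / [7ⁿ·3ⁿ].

Apply the ratio test: |a_{n+1}| / |a_n| = [(4(n+1) + 4)/(4n + 4)] · 4/(7·3), which tends to 4/21 as n → ∞.
The series converges when 4/21 · |z − 4| < 1, giving R = 21/4.
Check z = 37/4: the terms have absolute value of order n, which does not tend to 0, so the series diverges by the divergence test.
Check z = -5/4: the n-th term does not approach 0; divergence by the term test.

(-5/4, 37/4)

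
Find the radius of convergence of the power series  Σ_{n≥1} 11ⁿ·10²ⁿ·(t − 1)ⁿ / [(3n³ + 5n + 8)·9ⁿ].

By the ratio test, |a_{n+1}/a_n| = [(3n³ + 5n + 8)/(3(n+1)³ + 5(n+1) + 8)] · 11·100/9 → 1100/9.
The series converges when 1100/9 · |t − 1| < 1, giving R = 9/1100.

R = 9/1100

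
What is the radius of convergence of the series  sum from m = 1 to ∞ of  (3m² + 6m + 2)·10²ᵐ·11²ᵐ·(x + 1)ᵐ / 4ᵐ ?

R = 1/3025

Apply the ratio test: |a_{m+1}| / |a_m| = [(3(m+1)² + 6(m+1) + 2)/(3m² + 6m + 2)] · 100·121/4, which tends to 3025 as m → ∞.
The series converges when 3025 · |x + 1| < 1, giving R = 1/3025.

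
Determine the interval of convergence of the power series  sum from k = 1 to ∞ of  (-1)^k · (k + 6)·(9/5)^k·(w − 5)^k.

Ratio test: |a_{k+1}/a_k| = [((k+1) + 6)/(k + 6)] · 9/5 → 9/5 as k → ∞.
The series converges when 9/5 · |w − 5| < 1, giving R = 5/9.
When w = 50/9, the terms have absolute value of order k, which does not tend to 0, so the series diverges by the divergence test.
Check w = 40/9: the terms have absolute value of order k, which does not tend to 0, so the series diverges by the divergence test.

(40/9, 50/9)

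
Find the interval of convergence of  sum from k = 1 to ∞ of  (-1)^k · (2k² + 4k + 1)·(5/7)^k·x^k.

(-7/5, 7/5)

The ratio of consecutive coefficients is [(2(k+1)² + 4(k+1) + 1)/(2k² + 4k + 1)] · 5/7 → 5/7.
Hence the series converges for |x| < 1/(5/7) = 7/5, so the radius of convergence is 7/5.
Check x = 7/5: the k-th term does not approach 0; divergence by the term test.
When x = -7/5, the terms do not tend to 0, so the series diverges.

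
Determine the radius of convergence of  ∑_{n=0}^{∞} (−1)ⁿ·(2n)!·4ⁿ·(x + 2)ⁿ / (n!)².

Ratio test: |a_{n+1}/a_n| = (2n+1)·(2n+2)/(n+1)² · 4 → 16 as n → ∞.
The series converges when 16 · |x + 2| < 1, giving R = 1/16.

R = 1/16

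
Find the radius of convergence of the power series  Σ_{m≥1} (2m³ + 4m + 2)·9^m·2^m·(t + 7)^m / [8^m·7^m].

R = 28/9

The ratio of consecutive coefficients is [(2(m+1)³ + 4(m+1) + 2)/(2m³ + 4m + 2)] · 9·2/(8·7) → 9/28.
Thus R = 1/(9/28) = 28/9.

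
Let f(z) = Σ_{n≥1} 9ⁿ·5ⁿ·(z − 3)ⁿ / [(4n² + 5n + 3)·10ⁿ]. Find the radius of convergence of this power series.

R = 2/9

Ratio test: |a_{n+1}/a_n| = [(4n² + 5n + 3)/(4(n+1)² + 5(n+1) + 3)] · 9·5/10 → 9/2 as n → ∞.
Thus R = 1/(9/2) = 2/9.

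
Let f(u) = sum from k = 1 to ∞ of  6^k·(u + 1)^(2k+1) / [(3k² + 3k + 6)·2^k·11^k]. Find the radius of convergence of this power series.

Ratio test: |a_{k+1}/a_k| = [(3k² + 3k + 6)/(3(k+1)² + 3(k+1) + 6)] · 6/(2·11) → 3/11 as k → ∞.
Writing y = (u + 1)², the series in y has radius 11/3, so |u + 1| < √(11/3) and R = √33/3.

R = √33/3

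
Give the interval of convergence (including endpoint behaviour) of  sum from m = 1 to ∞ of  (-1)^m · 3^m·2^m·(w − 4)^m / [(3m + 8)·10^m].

Ratio test: |a_{m+1}/a_m| = [(3m + 8)/(3(m+1) + 8)] · 3·2/10 → 3/5 as m → ∞.
Thus R = 1/(3/5) = 5/3.
Endpoint w = 17/3: an alternating series whose terms decrease to 0 in absolute value, so it converges by the Leibniz criterion.
When w = 7/3, comparison with the harmonic series Σ 1/m shows the series diverges.

(7/3, 17/3]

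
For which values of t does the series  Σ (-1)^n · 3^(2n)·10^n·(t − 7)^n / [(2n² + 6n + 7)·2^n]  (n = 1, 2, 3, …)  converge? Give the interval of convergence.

Apply the ratio test: |a_{n+1}| / |a_n| = [(2n² + 6n + 7)/(2(n+1)² + 6(n+1) + 7)] · 9·10/2, which tends to 45 as n → ∞.
The series converges when 45 · |t − 7| < 1, giving R = 1/45.
Check t = 316/45: the terms are on the order of 1/n², so the series converges absolutely by comparison with the p-series (p = 2 > 1).
Check t = 314/45: the terms are on the order of 1/n², so the series converges absolutely by comparison with the p-series (p = 2 > 1).

[314/45, 316/45]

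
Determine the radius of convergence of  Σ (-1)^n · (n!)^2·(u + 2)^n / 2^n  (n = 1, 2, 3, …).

R = 0

Apply the ratio test: |a_{n+1}| / |a_n| = (n+1)² · 1/2, which tends to ∞ as n → ∞.
The ratio grows without bound, so the series diverges whenever (u + 2) ≠ 0; it converges only at u = -2. R = 0.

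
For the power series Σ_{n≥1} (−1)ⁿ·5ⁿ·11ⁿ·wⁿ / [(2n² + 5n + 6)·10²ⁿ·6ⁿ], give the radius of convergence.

R = 120/11

Apply the ratio test: |a_{n+1}| / |a_n| = [(2n² + 5n + 6)/(2(n+1)² + 5(n+1) + 6)] · 5·11/(100·6), which tends to 11/120 as n → ∞.
The series converges when 11/120 · |w| < 1, giving R = 120/11.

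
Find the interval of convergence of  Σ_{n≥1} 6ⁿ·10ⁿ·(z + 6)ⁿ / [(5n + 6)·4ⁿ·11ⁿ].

The ratio of consecutive coefficients is [(5n + 6)/(5(n+1) + 6)] · 6·10/(4·11) → 15/11.
Thus R = 1/(15/11) = 11/15.
Endpoint z = -79/15: the terms are asymptotic to a nonzero constant times 1/n, so the series diverges by limit comparison with Σ 1/n.
When z = -101/15, convergence follows from the alternating series test (terms decrease monotonically to 0).

[-101/15, -79/15)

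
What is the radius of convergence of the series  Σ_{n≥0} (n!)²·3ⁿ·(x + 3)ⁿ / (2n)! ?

R = 4/3

The ratio of consecutive coefficients is (n+1)²/[(2n+1)·(2n+2)] · 3 → 3/4.
The series converges when 3/4 · |x + 3| < 1, giving R = 4/3.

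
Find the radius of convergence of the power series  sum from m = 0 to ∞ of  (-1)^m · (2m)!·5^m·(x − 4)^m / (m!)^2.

Ratio test: |a_{m+1}/a_m| = (2m+1)·(2m+2)/(m+1)² · 5 → 20 as m → ∞.
Hence the series converges for |x − 4| < 1/(20) = 1/20, so the radius of convergence is 1/20.

R = 1/20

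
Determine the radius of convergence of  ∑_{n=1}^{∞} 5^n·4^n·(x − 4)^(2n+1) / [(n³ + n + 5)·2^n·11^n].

By the ratio test, |a_{n+1}/a_n| = [(n³ + n + 5)/((n+1)³ + (n+1) + 5)] · 5·4/(2·11) → 10/11.
Since the exponent of (x − 4) increases by 2 each term, convergence requires |x − 4|² < 11/10, hence R = √110/10.

R = √110/10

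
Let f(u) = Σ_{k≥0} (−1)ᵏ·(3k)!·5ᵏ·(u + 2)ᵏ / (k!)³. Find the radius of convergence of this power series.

By the ratio test, |a_{k+1}/a_k| = (3k+1)·(3k+2)·(3k+3)/(k+1)³ · 5 → 135.
Thus R = 1/(135) = 1/135.

R = 1/135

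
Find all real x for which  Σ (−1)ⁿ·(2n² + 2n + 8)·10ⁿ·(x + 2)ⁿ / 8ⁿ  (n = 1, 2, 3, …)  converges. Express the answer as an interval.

(-14/5, -6/5)

Apply the ratio test: |a_{n+1}| / |a_n| = [(2(n+1)² + 2(n+1) + 8)/(2n² + 2n + 8)] · 10/8, which tends to 5/4 as n → ∞.
Thus R = 1/(5/4) = 4/5.
Endpoint x = -6/5: the terms have absolute value of order n², which does not tend to 0, so the series diverges by the divergence test.
Endpoint x = -14/5: the n-th term does not approach 0; divergence by the term test.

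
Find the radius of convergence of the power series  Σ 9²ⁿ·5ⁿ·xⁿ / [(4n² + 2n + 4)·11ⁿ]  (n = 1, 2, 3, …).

R = 11/405

Ratio test: |a_{n+1}/a_n| = [(4n² + 2n + 4)/(4(n+1)² + 2(n+1) + 4)] · 81·5/11 → 405/11 as n → ∞.
The series converges when 405/11 · |x| < 1, giving R = 11/405.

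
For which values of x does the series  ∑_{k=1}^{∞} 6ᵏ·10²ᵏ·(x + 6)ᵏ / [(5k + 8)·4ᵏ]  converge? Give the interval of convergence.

By the ratio test, |a_{k+1}/a_k| = [(5k + 8)/(5(k+1) + 8)] · 6·100/4 → 150.
Convergence for |x + 6| · 150 < 1, i.e. |x + 6| < 1/150. So R = 1/150.
Endpoint x = -899/150: the terms are asymptotic to a nonzero constant times 1/k, so the series diverges by limit comparison with Σ 1/k.
At x = -901/150: convergence follows from the alternating series test (terms decrease monotonically to 0).

[-901/150, -899/150)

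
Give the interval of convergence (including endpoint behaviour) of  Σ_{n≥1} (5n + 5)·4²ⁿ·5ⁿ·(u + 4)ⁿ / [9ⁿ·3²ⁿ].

Ratio test: |a_{n+1}/a_n| = [(5(n+1) + 5)/(5n + 5)] · 16·5/(9·9) → 80/81 as n → ∞.
Thus R = 1/(80/81) = 81/80.
At u = -239/80: the terms do not tend to 0, so the series diverges.
Check u = -401/80: the n-th term does not approach 0; divergence by the term test.

(-401/80, -239/80)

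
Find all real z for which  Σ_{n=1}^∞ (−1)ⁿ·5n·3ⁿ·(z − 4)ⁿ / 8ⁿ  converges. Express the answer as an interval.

Apply the ratio test: |a_{n+1}| / |a_n| = [5(n+1)/5n] · 3/8, which tends to 3/8 as n → ∞.
Hence the series converges for |z − 4| < 1/(3/8) = 8/3, so the radius of convergence is 8/3.
At z = 20/3: the terms have absolute value of order n, which does not tend to 0, so the series diverges by the divergence test.
At z = 4/3: the terms do not tend to 0, so the series diverges.

(4/3, 20/3)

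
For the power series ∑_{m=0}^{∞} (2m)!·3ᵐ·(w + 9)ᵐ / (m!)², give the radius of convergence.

Ratio test: |a_{m+1}/a_m| = (2m+1)·(2m+2)/(m+1)² · 3 → 12 as m → ∞.
Thus R = 1/(12) = 1/12.

R = 1/12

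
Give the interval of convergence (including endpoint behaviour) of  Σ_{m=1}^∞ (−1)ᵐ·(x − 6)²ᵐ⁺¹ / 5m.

Ratio test: |a_{m+1}/a_m| = 5m/5(m+1) → 1 as m → ∞.
Successive powers of (x − 6) differ by 2, so the series converges when |x − 6|² · 1 < 1, i.e. |x − 6| < √(1) = 1. So R = 1.
Endpoint x = 7: the terms alternate in sign and decrease monotonically to 0 in absolute value (size ~ c/m), so the alternating series test gives convergence.
Check x = 5: convergence follows from the alternating series test (terms decrease monotonically to 0).

[5, 7]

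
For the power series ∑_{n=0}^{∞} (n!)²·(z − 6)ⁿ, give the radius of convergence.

R = 0

The ratio of consecutive coefficients is (n+1)² → ∞.
The terms grow without bound for any (z − 6) ≠ 0, so R = 0 (convergence only at z = 6).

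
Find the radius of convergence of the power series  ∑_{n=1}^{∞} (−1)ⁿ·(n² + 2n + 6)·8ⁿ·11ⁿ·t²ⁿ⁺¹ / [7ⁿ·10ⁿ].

R = √385/22

Ratio test: |a_{n+1}/a_n| = [((n+1)² + 2(n+1) + 6)/(n² + 2n + 6)] · 8·11/(7·10) → 44/35 as n → ∞.
Writing y = t², the series in y has radius 35/44, so |t| < √(35/44) and R = √385/22.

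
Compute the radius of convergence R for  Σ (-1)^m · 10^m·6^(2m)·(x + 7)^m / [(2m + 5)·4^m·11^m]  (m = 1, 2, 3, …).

R = 11/90

Apply the ratio test: |a_{m+1}| / |a_m| = [(2m + 5)/(2(m+1) + 5)] · 10·36/(4·11), which tends to 90/11 as m → ∞.
Thus R = 1/(90/11) = 11/90.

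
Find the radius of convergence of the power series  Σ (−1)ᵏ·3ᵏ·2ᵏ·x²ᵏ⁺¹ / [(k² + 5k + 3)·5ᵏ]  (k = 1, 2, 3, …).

Apply the ratio test: |a_{k+1}| / |a_k| = [(k² + 5k + 3)/((k+1)² + 5(k+1) + 3)] · 3·2/5, which tends to 6/5 as k → ∞.
Successive powers of x differ by 2, so the series converges when |x|² · 6/5 < 1, i.e. |x| < √(5/6). So R = √30/6.

R = √30/6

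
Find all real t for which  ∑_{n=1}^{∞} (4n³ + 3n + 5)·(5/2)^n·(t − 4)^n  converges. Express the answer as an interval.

(18/5, 22/5)

The ratio of consecutive coefficients is [(4(n+1)³ + 3(n+1) + 5)/(4n³ + 3n + 5)] · 5/2 → 5/2.
Thus R = 1/(5/2) = 2/5.
Endpoint t = 22/5: the terms have absolute value of order n³, which does not tend to 0, so the series diverges by the divergence test.
Endpoint t = 18/5: the n-th term does not approach 0; divergence by the term test.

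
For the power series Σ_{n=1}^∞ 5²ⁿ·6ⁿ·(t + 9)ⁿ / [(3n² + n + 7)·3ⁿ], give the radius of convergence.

R = 1/50

Ratio test: |a_{n+1}/a_n| = [(3n² + n + 7)/(3(n+1)² + (n+1) + 7)] · 25·6/3 → 50 as n → ∞.
Convergence for |t + 9| · 50 < 1, i.e. |t + 9| < 1/50. So R = 1/50.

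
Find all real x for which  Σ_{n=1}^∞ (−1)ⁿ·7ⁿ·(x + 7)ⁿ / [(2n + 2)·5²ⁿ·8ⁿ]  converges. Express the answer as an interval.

Apply the ratio test: |a_{n+1}| / |a_n| = [(2n + 2)/(2(n+1) + 2)] · 7/(25·8), which tends to 7/200 as n → ∞.
Convergence for |x + 7| · 7/200 < 1, i.e. |x + 7| < 200/7. So R = 200/7.
Endpoint x = 151/7: an alternating series whose terms decrease to 0 in absolute value, so it converges by the Leibniz criterion.
Endpoint x = -249/7: comparison with the harmonic series Σ 1/n shows the series diverges.

(-249/7, 151/7]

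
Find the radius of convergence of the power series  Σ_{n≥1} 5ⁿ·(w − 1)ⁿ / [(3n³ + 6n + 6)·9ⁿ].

The ratio of consecutive coefficients is [(3n³ + 6n + 6)/(3(n+1)³ + 6(n+1) + 6)] · 5/9 → 5/9.
Thus R = 1/(5/9) = 9/5.

R = 9/5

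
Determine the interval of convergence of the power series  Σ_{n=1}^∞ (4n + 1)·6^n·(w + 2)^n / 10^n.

Ratio test: |a_{n+1}/a_n| = [(4(n+1) + 1)/(4n + 1)] · 6/10 → 3/5 as n → ∞.
Hence the series converges for |w + 2| < 1/(3/5) = 5/3, so the radius of convergence is 5/3.
When w = -1/3, the n-th term does not approach 0; divergence by the term test.
At w = -11/3: the terms have absolute value of order n, which does not tend to 0, so the series diverges by the divergence test.

(-11/3, -1/3)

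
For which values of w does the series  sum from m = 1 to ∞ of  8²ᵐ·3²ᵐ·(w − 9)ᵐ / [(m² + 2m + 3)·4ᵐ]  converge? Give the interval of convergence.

[1295/144, 1297/144]

Ratio test: |a_{m+1}/a_m| = [(m² + 2m + 3)/((m+1)² + 2(m+1) + 3)] · 64·9/4 → 144 as m → ∞.
Thus R = 1/(144) = 1/144.
At w = 1297/144: absolute convergence follows by limit comparison with Σ 1/m².
When w = 1295/144, the series is dominated by a constant times Σ 1/m², which converges (p = 2 > 1).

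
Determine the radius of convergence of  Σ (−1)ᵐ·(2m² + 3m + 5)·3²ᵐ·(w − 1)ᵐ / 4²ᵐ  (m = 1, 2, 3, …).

Apply the ratio test: |a_{m+1}| / |a_m| = [(2(m+1)² + 3(m+1) + 5)/(2m² + 3m + 5)] · 9/16, which tends to 9/16 as m → ∞.
The series converges when 9/16 · |w − 1| < 1, giving R = 16/9.

R = 16/9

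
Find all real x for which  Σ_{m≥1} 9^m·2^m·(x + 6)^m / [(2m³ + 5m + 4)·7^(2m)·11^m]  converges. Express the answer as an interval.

[-647/18, 431/18]

The ratio of consecutive coefficients is [(2m³ + 5m + 4)/(2(m+1)³ + 5(m+1) + 4)] · 9·2/(49·11) → 18/539.
Thus R = 1/(18/539) = 539/18.
Endpoint x = 431/18: the terms are on the order of 1/m³, so the series converges absolutely by comparison with the p-series (p = 3 > 1).
Endpoint x = -647/18: absolute convergence follows by limit comparison with Σ 1/m³.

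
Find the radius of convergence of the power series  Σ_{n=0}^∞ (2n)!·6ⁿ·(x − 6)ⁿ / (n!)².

By the ratio test, |a_{n+1}/a_n| = (2n+1)·(2n+2)/(n+1)² · 6 → 24.
Convergence for |x − 6| · 24 < 1, i.e. |x − 6| < 1/24. So R = 1/24.

R = 1/24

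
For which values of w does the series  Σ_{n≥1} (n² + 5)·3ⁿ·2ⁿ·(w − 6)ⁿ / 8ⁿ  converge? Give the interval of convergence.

Apply the ratio test: |a_{n+1}| / |a_n| = [((n+1)² + 5)/(n² + 5)] · 3·2/8, which tends to 3/4 as n → ∞.
Thus R = 1/(3/4) = 4/3.
Check w = 22/3: the terms have absolute value of order n², which does not tend to 0, so the series diverges by the divergence test.
Check w = 14/3: the n-th term does not approach 0; divergence by the term test.

(14/3, 22/3)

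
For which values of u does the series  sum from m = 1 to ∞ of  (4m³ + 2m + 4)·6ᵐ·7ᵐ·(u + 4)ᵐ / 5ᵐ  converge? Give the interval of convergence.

Apply the ratio test: |a_{m+1}| / |a_m| = [(4(m+1)³ + 2(m+1) + 4)/(4m³ + 2m + 4)] · 6·7/5, which tends to 42/5 as m → ∞.
Hence the series converges for |u + 4| < 1/(42/5) = 5/42, so the radius of convergence is 5/42.
Check u = -163/42: the terms do not tend to 0, so the series diverges.
Check u = -173/42: the terms do not tend to 0, so the series diverges.

(-173/42, -163/42)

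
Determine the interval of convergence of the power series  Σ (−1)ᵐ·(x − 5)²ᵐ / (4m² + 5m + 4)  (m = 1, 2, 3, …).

By the ratio test, |a_{m+1}/a_m| = (4m² + 5m + 4)/(4(m+1)² + 5(m+1) + 4) → 1.
Writing y = (x − 5)², the series in y has radius 1, so |x − 5| < √(1) = 1 and R = 1.
When x = 6, absolute convergence follows by limit comparison with Σ 1/m².
When x = 4, the terms are on the order of 1/m², so the series converges absolutely by comparison with the p-series (p = 2 > 1).

[4, 6]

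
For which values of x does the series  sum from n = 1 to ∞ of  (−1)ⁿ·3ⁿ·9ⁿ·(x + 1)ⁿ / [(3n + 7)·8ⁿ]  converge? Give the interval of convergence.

(-35/27, -19/27]

Ratio test: |a_{n+1}/a_n| = [(3n + 7)/(3(n+1) + 7)] · 3·9/8 → 27/8 as n → ∞.
The series converges when 27/8 · |x + 1| < 1, giving R = 8/27.
Check x = -19/27: convergence follows from the alternating series test (terms decrease monotonically to 0).
When x = -35/27, comparison with the harmonic series Σ 1/n shows the series diverges.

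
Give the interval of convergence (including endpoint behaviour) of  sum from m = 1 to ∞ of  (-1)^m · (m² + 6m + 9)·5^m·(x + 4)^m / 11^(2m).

Apply the ratio test: |a_{m+1}| / |a_m| = [((m+1)² + 6(m+1) + 9)/(m² + 6m + 9)] · 5/121, which tends to 5/121 as m → ∞.
Hence the series converges for |x + 4| < 1/(5/121) = 121/5, so the radius of convergence is 121/5.
At x = 101/5: the m-th term does not approach 0; divergence by the term test.
When x = -141/5, the terms do not tend to 0, so the series diverges.

(-141/5, 101/5)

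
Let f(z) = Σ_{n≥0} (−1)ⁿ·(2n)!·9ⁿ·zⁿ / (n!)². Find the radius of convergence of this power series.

R = 1/36

By the ratio test, |a_{n+1}/a_n| = (2n+1)·(2n+2)/(n+1)² · 9 → 36.
The series converges when 36 · |z| < 1, giving R = 1/36.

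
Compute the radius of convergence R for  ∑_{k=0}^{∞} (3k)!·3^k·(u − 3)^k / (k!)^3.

R = 1/81

By the ratio test, |a_{k+1}/a_k| = (3k+1)·(3k+2)·(3k+3)/(k+1)³ · 3 → 81.
Hence the series converges for |u − 3| < 1/(81) = 1/81, so the radius of convergence is 1/81.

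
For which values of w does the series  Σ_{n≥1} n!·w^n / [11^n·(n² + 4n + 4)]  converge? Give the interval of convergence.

Ratio test: |a_{n+1}/a_n| = (n+1) · 1/11 · (n² + 4n + 4)/((n+1)² + 4(n+1) + 4) → ∞ as n → ∞.
Since the ratio → ∞, the series diverges for every w ≠ 0, and R = 0.

{0}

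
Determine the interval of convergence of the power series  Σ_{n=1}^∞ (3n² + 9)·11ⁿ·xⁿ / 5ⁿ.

Ratio test: |a_{n+1}/a_n| = [(3(n+1)² + 9)/(3n² + 9)] · 11/5 → 11/5 as n → ∞.
Thus R = 1/(11/5) = 5/11.
When x = 5/11, the terms do not tend to 0, so the series diverges.
Endpoint x = -5/11: the terms have absolute value of order n², which does not tend to 0, so the series diverges by the divergence test.

(-5/11, 5/11)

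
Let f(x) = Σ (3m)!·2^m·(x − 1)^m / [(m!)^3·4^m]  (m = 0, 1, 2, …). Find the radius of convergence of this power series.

R = 2/27

Apply the ratio test: |a_{m+1}| / |a_m| = (3m+1)·(3m+2)·(3m+3)/(m+1)³ · 2/4, which tends to 27/2 as m → ∞.
Convergence for |x − 1| · 27/2 < 1, i.e. |x − 1| < 2/27. So R = 2/27.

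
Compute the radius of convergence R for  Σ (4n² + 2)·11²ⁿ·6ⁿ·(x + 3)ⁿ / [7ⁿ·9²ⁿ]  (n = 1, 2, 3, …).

Ratio test: |a_{n+1}/a_n| = [(4(n+1)² + 2)/(4n² + 2)] · 121·6/(7·81) → 242/189 as n → ∞.
Thus R = 1/(242/189) = 189/242.

R = 189/242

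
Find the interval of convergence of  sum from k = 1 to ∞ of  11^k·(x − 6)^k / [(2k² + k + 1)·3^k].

[63/11, 69/11]

Ratio test: |a_{k+1}/a_k| = [(2k² + k + 1)/(2(k+1)² + (k+1) + 1)] · 11/3 → 11/3 as k → ∞.
Convergence for |x − 6| · 11/3 < 1, i.e. |x − 6| < 3/11. So R = 3/11.
Check x = 69/11: absolute convergence follows by limit comparison with Σ 1/k².
At x = 63/11: absolute convergence follows by limit comparison with Σ 1/k².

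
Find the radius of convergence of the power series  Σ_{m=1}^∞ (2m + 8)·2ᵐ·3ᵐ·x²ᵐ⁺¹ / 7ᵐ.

R = √42/6

The ratio of consecutive coefficients is [(2(m+1) + 8)/(2m + 8)] · 2·3/7 → 6/7.
Writing y = x², the series in y has radius 7/6, so |x| < √(7/6) and R = √42/6.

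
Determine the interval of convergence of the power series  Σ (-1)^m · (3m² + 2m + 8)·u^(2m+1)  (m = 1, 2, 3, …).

The ratio of consecutive coefficients is (3(m+1)² + 2(m+1) + 8)/(3m² + 2m + 8) → 1.
Since the exponent of u increases by 2 each term, convergence requires |u|² < 1, hence R = 1.
Endpoint u = 1: the terms have absolute value of order m², which does not tend to 0, so the series diverges by the divergence test.
Check u = -1: the terms have absolute value of order m², which does not tend to 0, so the series diverges by the divergence test.

(-1, 1)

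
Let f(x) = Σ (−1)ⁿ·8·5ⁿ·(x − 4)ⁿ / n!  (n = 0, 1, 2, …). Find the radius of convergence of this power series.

By the ratio test, |a_{n+1}/a_n| = 8/8 · 5 · 1/(n+1) → 0.
Since the limit is 0 < 1 for every x, the series converges on all of ℝ and R = ∞.

R = ∞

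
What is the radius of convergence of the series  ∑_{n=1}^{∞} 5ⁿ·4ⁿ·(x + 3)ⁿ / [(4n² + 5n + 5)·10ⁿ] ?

By the ratio test, |a_{n+1}/a_n| = [(4n² + 5n + 5)/(4(n+1)² + 5(n+1) + 5)] · 5·4/10 → 2.
Thus R = 1/(2) = 1/2.

R = 1/2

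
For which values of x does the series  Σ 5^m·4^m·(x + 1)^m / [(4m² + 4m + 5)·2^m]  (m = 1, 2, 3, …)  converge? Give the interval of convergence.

The ratio of consecutive coefficients is [(4m² + 4m + 5)/(4(m+1)² + 4(m+1) + 5)] · 5·4/2 → 10.
The series converges when 10 · |x + 1| < 1, giving R = 1/10.
Endpoint x = -9/10: absolute convergence follows by limit comparison with Σ 1/m².
Endpoint x = -11/10: absolute convergence follows by limit comparison with Σ 1/m².

[-11/10, -9/10]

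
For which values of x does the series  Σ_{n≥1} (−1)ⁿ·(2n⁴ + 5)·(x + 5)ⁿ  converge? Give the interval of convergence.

Ratio test: |a_{n+1}/a_n| = (2(n+1)⁴ + 5)/(2n⁴ + 5) → 1 as n → ∞.
Hence R = 1.
Endpoint x = -4: the n-th term does not approach 0; divergence by the term test.
Endpoint x = -6: the terms do not tend to 0, so the series diverges.

(-6, -4)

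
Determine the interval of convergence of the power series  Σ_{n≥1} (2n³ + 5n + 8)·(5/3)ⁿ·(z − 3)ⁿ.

By the ratio test, |a_{n+1}/a_n| = [(2(n+1)³ + 5(n+1) + 8)/(2n³ + 5n + 8)] · 5/3 → 5/3.
Hence the series converges for |z − 3| < 1/(5/3) = 3/5, so the radius of convergence is 3/5.
When z = 18/5, the terms do not tend to 0, so the series diverges.
Endpoint z = 12/5: the terms do not tend to 0, so the series diverges.

(12/5, 18/5)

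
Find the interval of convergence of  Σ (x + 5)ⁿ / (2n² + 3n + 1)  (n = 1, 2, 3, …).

By the ratio test, |a_{n+1}/a_n| = (2n² + 3n + 1)/(2(n+1)² + 3(n+1) + 1) → 1.
Convergence for |x + 5| < 1, so R = 1.
At x = -4: the series is dominated by a constant times Σ 1/n², which converges (p = 2 > 1).
Check x = -6: the series is dominated by a constant times Σ 1/n², which converges (p = 2 > 1).

[-6, -4]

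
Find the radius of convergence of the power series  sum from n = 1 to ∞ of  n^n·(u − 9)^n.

Root test: |a_n|^(1/n) = n → ∞.
Since the n-th root of |a_n| is unbounded, the series converges only at u = 9; R = 0.

R = 0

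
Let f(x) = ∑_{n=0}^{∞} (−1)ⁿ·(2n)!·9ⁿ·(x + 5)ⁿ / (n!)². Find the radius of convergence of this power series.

R = 1/36

Apply the ratio test: |a_{n+1}| / |a_n| = (2n+1)·(2n+2)/(n+1)² · 9, which tends to 36 as n → ∞.
Hence the series converges for |x + 5| < 1/(36) = 1/36, so the radius of convergence is 1/36.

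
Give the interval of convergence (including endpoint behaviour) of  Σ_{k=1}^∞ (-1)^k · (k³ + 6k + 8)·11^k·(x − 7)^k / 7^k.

(70/11, 84/11)

By the ratio test, |a_{k+1}/a_k| = [((k+1)³ + 6(k+1) + 8)/(k³ + 6k + 8)] · 11/7 → 11/7.
Hence the series converges for |x − 7| < 1/(11/7) = 7/11, so the radius of convergence is 7/11.
At x = 84/11: the k-th term does not approach 0; divergence by the term test.
At x = 70/11: the k-th term does not approach 0; divergence by the term test.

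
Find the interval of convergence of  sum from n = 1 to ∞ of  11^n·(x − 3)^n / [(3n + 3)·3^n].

Ratio test: |a_{n+1}/a_n| = [(3n + 3)/(3(n+1) + 3)] · 11/3 → 11/3 as n → ∞.
Convergence for |x − 3| · 11/3 < 1, i.e. |x − 3| < 3/11. So R = 3/11.
Endpoint x = 36/11: the terms are asymptotic to a nonzero constant times 1/n, so the series diverges by limit comparison with Σ 1/n.
At x = 30/11: convergence follows from the alternating series test (terms decrease monotonically to 0).

[30/11, 36/11)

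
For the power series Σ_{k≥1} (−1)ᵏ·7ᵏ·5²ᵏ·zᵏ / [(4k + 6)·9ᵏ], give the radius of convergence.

The ratio of consecutive coefficients is [(4k + 6)/(4(k+1) + 6)] · 7·25/9 → 175/9.
Thus R = 1/(175/9) = 9/175.

R = 9/175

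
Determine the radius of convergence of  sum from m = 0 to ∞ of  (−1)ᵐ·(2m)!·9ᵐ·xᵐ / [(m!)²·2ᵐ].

Ratio test: |a_{m+1}/a_m| = (2m+1)·(2m+2)/(m+1)² · 9/2 → 18 as m → ∞.
Thus R = 1/(18) = 1/18.

R = 1/18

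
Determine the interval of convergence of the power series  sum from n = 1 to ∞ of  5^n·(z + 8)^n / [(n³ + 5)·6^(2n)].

[-76/5, -4/5]

The ratio of consecutive coefficients is [(n³ + 5)/((n+1)³ + 5)] · 5/36 → 5/36.
Convergence for |z + 8| · 5/36 < 1, i.e. |z + 8| < 36/5. So R = 36/5.
Endpoint z = -4/5: the series is dominated by a constant times Σ 1/n³, which converges (p = 3 > 1).
At z = -76/5: absolute convergence follows by limit comparison with Σ 1/n³.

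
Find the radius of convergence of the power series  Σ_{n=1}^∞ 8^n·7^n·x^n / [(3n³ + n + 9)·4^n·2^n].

R = 1/7

Apply the ratio test: |a_{n+1}| / |a_n| = [(3n³ + n + 9)/(3(n+1)³ + (n+1) + 9)] · 8·7/(4·2), which tends to 7 as n → ∞.
The series converges when 7 · |x| < 1, giving R = 1/7.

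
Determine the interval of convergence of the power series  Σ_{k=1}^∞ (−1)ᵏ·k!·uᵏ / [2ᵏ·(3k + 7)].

Apply the ratio test: |a_{k+1}| / |a_k| = (k+1) · 1/2 · (3k + 7)/(3(k+1) + 7), which tends to ∞ as k → ∞.
Since the ratio → ∞, the series diverges for every u ≠ 0, and R = 0.

{0}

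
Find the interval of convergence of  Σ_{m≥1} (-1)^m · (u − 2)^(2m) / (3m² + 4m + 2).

[1, 3]

Apply the ratio test: |a_{m+1}| / |a_m| = (3m² + 4m + 2)/(3(m+1)² + 4(m+1) + 2), which tends to 1 as m → ∞.
Writing y = (u − 2)², the series in y has radius 1, so |u − 2| < √(1) = 1 and R = 1.
When u = 3, absolute convergence follows by limit comparison with Σ 1/m².
When u = 1, the series is dominated by a constant times Σ 1/m², which converges (p = 2 > 1).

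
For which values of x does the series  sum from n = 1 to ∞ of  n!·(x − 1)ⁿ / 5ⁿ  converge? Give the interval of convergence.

{1}

By the ratio test, |a_{n+1}/a_n| = (n+1) · 1/5 → ∞.
The terms grow without bound for any (x − 1) ≠ 0, so R = 0 (convergence only at x = 1).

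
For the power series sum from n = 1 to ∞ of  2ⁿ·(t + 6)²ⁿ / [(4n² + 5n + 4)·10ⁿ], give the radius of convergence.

By the ratio test, |a_{n+1}/a_n| = [(4n² + 5n + 4)/(4(n+1)² + 5(n+1) + 4)] · 2/10 → 1/5.
Successive powers of (t + 6) differ by 2, so the series converges when |t + 6|² · 1/5 < 1, i.e. |t + 6| < √(5). So R = √5.

R = √5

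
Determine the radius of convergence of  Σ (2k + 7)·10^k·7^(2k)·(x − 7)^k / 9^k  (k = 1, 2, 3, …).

R = 9/490

The ratio of consecutive coefficients is [(2(k+1) + 7)/(2k + 7)] · 10·49/9 → 490/9.
Thus R = 1/(490/9) = 9/490.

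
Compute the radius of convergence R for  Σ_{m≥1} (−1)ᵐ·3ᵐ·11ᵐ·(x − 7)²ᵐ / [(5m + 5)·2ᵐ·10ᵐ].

R = 2√165/33

Ratio test: |a_{m+1}/a_m| = [(5m + 5)/(5(m+1) + 5)] · 3·11/(2·10) → 33/20 as m → ∞.
Successive powers of (x − 7) differ by 2, so the series converges when |x − 7|² · 33/20 < 1, i.e. |x − 7| < √(20/33). So R = 2√165/33.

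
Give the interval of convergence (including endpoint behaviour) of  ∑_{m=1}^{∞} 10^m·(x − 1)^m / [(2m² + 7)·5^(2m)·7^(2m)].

Apply the ratio test: |a_{m+1}| / |a_m| = [(2m² + 7)/(2(m+1)² + 7)] · 10/(25·49), which tends to 2/245 as m → ∞.
Thus R = 1/(2/245) = 245/2.
Check x = 247/2: the terms are on the order of 1/m², so the series converges absolutely by comparison with the p-series (p = 2 > 1).
Check x = -243/2: absolute convergence follows by limit comparison with Σ 1/m².

[-243/2, 247/2]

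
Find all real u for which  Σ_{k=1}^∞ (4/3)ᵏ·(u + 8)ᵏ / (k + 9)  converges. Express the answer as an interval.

[-35/4, -29/4)

Ratio test: |a_{k+1}/a_k| = [(k + 9)/((k+1) + 9)] · 4/3 → 4/3 as k → ∞.
Hence the series converges for |u + 8| < 1/(4/3) = 3/4, so the radius of convergence is 3/4.
Check u = -29/4: comparison with the harmonic series Σ 1/k shows the series diverges.
Check u = -35/4: an alternating series whose terms decrease to 0 in absolute value, so it converges by the Leibniz criterion.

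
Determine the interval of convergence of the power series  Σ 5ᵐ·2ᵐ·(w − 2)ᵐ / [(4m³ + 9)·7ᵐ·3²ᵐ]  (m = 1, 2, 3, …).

Apply the ratio test: |a_{m+1}| / |a_m| = [(4m³ + 9)/(4(m+1)³ + 9)] · 5·2/(7·9), which tends to 10/63 as m → ∞.
Hence the series converges for |w − 2| < 1/(10/63) = 63/10, so the radius of convergence is 63/10.
Check w = 83/10: absolute convergence follows by limit comparison with Σ 1/m³.
When w = -43/10, absolute convergence follows by limit comparison with Σ 1/m³.

[-43/10, 83/10]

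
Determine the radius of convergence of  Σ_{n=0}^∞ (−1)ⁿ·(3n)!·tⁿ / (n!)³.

R = 1/27

By the ratio test, |a_{n+1}/a_n| = (3n+1)·(3n+2)·(3n+3)/(n+1)³ → 27.
Hence the series converges for |t| < 1/(27) = 1/27, so the radius of convergence is 1/27.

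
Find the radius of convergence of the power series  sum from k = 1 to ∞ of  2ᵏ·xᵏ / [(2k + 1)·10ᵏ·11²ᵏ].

R = 605

By the ratio test, |a_{k+1}/a_k| = [(2k + 1)/(2(k+1) + 1)] · 2/(10·121) → 1/605.
The series converges when 1/605 · |x| < 1, giving R = 605.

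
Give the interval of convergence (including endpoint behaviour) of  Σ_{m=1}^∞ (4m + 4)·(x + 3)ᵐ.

The ratio of consecutive coefficients is (4(m+1) + 4)/(4m + 4) → 1.
Hence R = 1.
When x = -2, the terms have absolute value of order m, which does not tend to 0, so the series diverges by the divergence test.
At x = -4: the m-th term does not approach 0; divergence by the term test.

(-4, -2)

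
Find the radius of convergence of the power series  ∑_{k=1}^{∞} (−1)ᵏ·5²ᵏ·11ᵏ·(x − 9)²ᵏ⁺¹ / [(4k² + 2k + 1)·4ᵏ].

Apply the ratio test: |a_{k+1}| / |a_k| = [(4k² + 2k + 1)/(4(k+1)² + 2(k+1) + 1)] · 25·11/4, which tends to 275/4 as k → ∞.
Since the exponent of (x − 9) increases by 2 each term, convergence requires |x − 9|² < 4/275, hence R = 2√11/55.

R = 2√11/55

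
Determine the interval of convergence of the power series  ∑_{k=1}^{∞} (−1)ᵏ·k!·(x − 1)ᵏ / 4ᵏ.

{1}

Ratio test: |a_{k+1}/a_k| = (k+1) · 1/4 → ∞ as k → ∞.
The terms grow without bound for any (x − 1) ≠ 0, so R = 0 (convergence only at x = 1).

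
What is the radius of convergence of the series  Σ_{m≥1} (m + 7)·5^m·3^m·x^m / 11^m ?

R = 11/15

Ratio test: |a_{m+1}/a_m| = [((m+1) + 7)/(m + 7)] · 5·3/11 → 15/11 as m → ∞.
Thus R = 1/(15/11) = 11/15.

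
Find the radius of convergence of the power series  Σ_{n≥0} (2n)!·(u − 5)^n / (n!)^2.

R = 1/4

Ratio test: |a_{n+1}/a_n| = (2n+1)·(2n+2)/(n+1)² → 4 as n → ∞.
Hence the series converges for |u − 5| < 1/(4) = 1/4, so the radius of convergence is 1/4.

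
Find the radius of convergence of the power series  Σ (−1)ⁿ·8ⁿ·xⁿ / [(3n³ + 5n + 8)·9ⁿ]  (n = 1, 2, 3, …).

R = 9/8

By the ratio test, |a_{n+1}/a_n| = [(3n³ + 5n + 8)/(3(n+1)³ + 5(n+1) + 8)] · 8/9 → 8/9.
Convergence for |x| · 8/9 < 1, i.e. |x| < 9/8. So R = 9/8.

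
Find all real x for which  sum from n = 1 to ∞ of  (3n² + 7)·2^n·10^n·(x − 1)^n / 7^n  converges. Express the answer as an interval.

(13/20, 27/20)

The ratio of consecutive coefficients is [(3(n+1)² + 7)/(3n² + 7)] · 2·10/7 → 20/7.
Convergence for |x − 1| · 20/7 < 1, i.e. |x − 1| < 7/20. So R = 7/20.
At x = 27/20: the terms have absolute value of order n², which does not tend to 0, so the series diverges by the divergence test.
When x = 13/20, the n-th term does not approach 0; divergence by the term test.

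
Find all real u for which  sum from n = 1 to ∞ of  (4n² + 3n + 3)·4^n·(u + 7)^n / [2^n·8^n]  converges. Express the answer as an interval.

By the ratio test, |a_{n+1}/a_n| = [(4(n+1)² + 3(n+1) + 3)/(4n² + 3n + 3)] · 4/(2·8) → 1/4.
Convergence for |u + 7| · 1/4 < 1, i.e. |u + 7| < 4. So R = 4.
Check u = -3: the terms do not tend to 0, so the series diverges.
At u = -11: the n-th term does not approach 0; divergence by the term test.

(-11, -3)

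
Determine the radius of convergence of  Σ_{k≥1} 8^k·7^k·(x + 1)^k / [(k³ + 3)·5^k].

By the ratio test, |a_{k+1}/a_k| = [(k³ + 3)/((k+1)³ + 3)] · 8·7/5 → 56/5.
The series converges when 56/5 · |x + 1| < 1, giving R = 5/56.

R = 5/56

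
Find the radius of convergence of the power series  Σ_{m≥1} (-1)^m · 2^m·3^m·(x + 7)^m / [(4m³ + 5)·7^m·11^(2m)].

By the ratio test, |a_{m+1}/a_m| = [(4m³ + 5)/(4(m+1)³ + 5)] · 2·3/(7·121) → 6/847.
Convergence for |x + 7| · 6/847 < 1, i.e. |x + 7| < 847/6. So R = 847/6.

R = 847/6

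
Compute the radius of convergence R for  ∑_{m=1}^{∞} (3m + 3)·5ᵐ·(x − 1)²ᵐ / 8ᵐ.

By the ratio test, |a_{m+1}/a_m| = [(3(m+1) + 3)/(3m + 3)] · 5/8 → 5/8.
Successive powers of (x − 1) differ by 2, so the series converges when |x − 1|² · 5/8 < 1, i.e. |x − 1| < √(8/5). So R = 2√10/5.

R = 2√10/5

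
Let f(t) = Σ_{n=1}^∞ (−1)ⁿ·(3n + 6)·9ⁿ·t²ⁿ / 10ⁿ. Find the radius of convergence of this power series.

The ratio of consecutive coefficients is [(3(n+1) + 6)/(3n + 6)] · 9/10 → 9/10.
Writing y = t², the series in y has radius 10/9, so |t| < √(10/9) and R = √10/3.

R = √10/3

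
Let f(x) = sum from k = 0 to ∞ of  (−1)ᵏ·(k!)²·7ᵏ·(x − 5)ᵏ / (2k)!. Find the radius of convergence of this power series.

The ratio of consecutive coefficients is (k+1)²/[(2k+1)·(2k+2)] · 7 → 7/4.
Thus R = 1/(7/4) = 4/7.

R = 4/7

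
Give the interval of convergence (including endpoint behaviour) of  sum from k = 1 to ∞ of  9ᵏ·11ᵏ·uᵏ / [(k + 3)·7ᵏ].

The ratio of consecutive coefficients is [(k + 3)/((k+1) + 3)] · 9·11/7 → 99/7.
Hence the series converges for |u| < 1/(99/7) = 7/99, so the radius of convergence is 7/99.
Check u = 7/99: comparison with the harmonic series Σ 1/k shows the series diverges.
When u = -7/99, convergence follows from the alternating series test (terms decrease monotonically to 0).

[-7/99, 7/99)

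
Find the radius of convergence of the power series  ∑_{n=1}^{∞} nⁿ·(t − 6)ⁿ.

By the Cauchy root test, |a_n|^(1/n) = n → ∞.
The root grows without bound, so R = 0 (convergence only at t = 6).

R = 0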